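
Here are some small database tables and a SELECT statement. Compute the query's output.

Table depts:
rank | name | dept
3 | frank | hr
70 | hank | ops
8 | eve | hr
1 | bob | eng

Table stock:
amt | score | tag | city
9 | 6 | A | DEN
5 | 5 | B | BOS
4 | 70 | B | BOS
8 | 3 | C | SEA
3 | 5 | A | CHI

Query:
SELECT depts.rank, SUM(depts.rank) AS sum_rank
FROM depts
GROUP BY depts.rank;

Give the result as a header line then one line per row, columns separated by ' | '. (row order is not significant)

== RESULT ==
depts.rank | sum_rank
3 | 3
70 | 70
8 | 8
1 | 1

Derivation:
After GROUP BY (4 rows):
depts.rank | sum_rank
3 | 3
70 | 70
8 | 8
1 | 1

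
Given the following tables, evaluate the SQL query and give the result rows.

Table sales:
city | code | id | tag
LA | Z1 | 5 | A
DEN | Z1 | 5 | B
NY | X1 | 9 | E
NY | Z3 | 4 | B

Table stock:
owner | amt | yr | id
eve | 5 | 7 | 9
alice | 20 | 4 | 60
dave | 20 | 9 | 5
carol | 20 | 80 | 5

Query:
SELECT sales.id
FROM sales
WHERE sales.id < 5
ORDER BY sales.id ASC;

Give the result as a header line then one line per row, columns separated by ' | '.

After WHERE (1 rows):
sales.city | sales.code | sales.id | sales.tag
NY | Z3 | 4 | B
After SELECT (1 rows):
sales.id
4
After ORDER BY (1 rows):
sales.id
4

== RESULT ==
sales.id
4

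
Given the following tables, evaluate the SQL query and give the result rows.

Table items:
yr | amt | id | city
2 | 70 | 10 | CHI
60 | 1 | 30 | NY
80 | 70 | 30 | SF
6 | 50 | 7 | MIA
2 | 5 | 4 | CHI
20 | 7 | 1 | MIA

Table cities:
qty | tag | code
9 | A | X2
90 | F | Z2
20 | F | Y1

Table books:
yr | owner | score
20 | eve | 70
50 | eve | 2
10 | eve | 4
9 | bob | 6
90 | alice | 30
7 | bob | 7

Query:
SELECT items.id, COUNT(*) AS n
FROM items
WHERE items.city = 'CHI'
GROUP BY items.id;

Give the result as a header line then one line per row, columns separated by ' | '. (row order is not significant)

After WHERE (2 rows):
items.yr | items.amt | items.id | items.city
2 | 70 | 10 | CHI
2 | 5 | 4 | CHI
After GROUP BY (2 rows):
items.id | n
10 | 1
4 | 1

== RESULT ==
items.id | n
10 | 1
4 | 1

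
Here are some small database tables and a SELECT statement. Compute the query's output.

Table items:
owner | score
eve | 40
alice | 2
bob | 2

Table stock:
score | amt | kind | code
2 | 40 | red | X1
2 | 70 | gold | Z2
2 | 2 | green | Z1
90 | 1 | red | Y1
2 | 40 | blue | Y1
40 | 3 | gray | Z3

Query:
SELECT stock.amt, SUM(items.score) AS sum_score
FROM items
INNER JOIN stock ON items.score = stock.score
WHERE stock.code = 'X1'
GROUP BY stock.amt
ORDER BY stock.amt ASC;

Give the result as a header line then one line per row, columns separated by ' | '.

== RESULT ==
stock.amt | sum_score
40 | 4

Derivation:
After JOIN stock (9 rows):
items.owner | items.score | stock.score | stock.amt | stock.kind | stock.code
eve | 40 | 40 | 3 | gray | Z3
alice | 2 | 2 | 40 | red | X1
alice | 2 | 2 | 70 | gold | Z2
alice | 2 | 2 | 2 | green | Z1
alice | 2 | 2 | 40 | blue | Y1
bob | 2 | 2 | 40 | red | X1
bob | 2 | 2 | 70 | gold | Z2
bob | 2 | 2 | 2 | green | Z1
bob | 2 | 2 | 40 | blue | Y1
After WHERE (2 rows):
items.owner | items.score | stock.score | stock.amt | stock.kind | stock.code
alice | 2 | 2 | 40 | red | X1
bob | 2 | 2 | 40 | red | X1
After GROUP BY (1 rows):
stock.amt | sum_score
40 | 4
After ORDER BY (1 rows):
stock.amt | sum_score
40 | 4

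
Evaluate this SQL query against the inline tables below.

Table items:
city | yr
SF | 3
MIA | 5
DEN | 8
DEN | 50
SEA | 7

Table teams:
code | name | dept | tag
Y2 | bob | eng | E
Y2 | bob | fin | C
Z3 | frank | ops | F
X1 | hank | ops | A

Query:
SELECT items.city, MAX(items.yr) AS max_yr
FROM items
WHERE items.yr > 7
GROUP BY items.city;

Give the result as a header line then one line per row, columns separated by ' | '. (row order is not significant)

After WHERE (2 rows):
items.city | items.yr
DEN | 8
DEN | 50
After GROUP BY (1 rows):
items.city | max_yr
DEN | 50

== RESULT ==
items.city | max_yr
DEN | 50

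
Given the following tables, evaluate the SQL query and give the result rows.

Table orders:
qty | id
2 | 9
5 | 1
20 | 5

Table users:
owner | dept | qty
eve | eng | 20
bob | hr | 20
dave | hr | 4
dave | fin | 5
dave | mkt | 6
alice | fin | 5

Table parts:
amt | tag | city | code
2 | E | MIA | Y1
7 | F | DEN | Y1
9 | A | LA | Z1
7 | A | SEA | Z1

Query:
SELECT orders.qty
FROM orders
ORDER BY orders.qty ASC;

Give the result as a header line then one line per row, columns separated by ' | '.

After SELECT (3 rows):
orders.qty
2
5
20
After ORDER BY (3 rows):
orders.qty
2
5
20

== RESULT ==
orders.qty
2
5
20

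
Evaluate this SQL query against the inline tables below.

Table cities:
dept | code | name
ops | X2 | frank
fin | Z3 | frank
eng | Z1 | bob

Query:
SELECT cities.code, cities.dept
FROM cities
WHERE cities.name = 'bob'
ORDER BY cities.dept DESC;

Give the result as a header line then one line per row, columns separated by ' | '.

== RESULT ==
cities.code | cities.dept
Z1 | eng

Derivation:
After WHERE (1 rows):
cities.dept | cities.code | cities.name
eng | Z1 | bob
After SELECT (1 rows):
cities.code | cities.dept
Z1 | eng
After ORDER BY (1 rows):
cities.code | cities.dept
Z1 | eng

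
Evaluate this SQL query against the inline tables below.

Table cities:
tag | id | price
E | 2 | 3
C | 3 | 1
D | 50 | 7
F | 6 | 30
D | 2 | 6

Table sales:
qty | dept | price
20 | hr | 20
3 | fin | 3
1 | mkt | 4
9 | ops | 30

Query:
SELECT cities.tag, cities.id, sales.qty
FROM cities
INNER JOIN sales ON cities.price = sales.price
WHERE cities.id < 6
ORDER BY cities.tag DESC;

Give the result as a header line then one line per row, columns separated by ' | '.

After JOIN sales (2 rows):
cities.tag | cities.id | cities.price | sales.qty | sales.dept | sales.price
E | 2 | 3 | 3 | fin | 3
F | 6 | 30 | 9 | ops | 30
After WHERE (1 rows):
cities.tag | cities.id | cities.price | sales.qty | sales.dept | sales.price
E | 2 | 3 | 3 | fin | 3
After SELECT (1 rows):
cities.tag | cities.id | sales.qty
E | 2 | 3
After ORDER BY (1 rows):
cities.tag | cities.id | sales.qty
E | 2 | 3

== RESULT ==
cities.tag | cities.id | sales.qty
E | 2 | 3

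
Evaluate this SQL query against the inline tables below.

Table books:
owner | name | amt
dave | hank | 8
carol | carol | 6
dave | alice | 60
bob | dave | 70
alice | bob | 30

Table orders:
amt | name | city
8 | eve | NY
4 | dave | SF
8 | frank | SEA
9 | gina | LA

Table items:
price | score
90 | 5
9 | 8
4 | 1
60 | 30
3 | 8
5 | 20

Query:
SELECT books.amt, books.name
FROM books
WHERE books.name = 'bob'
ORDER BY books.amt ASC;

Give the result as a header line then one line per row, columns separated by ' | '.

== RESULT ==
books.amt | books.name
30 | bob

Derivation:
After WHERE (1 rows):
books.owner | books.name | books.amt
alice | bob | 30
After SELECT (1 rows):
books.amt | books.name
30 | bob
After ORDER BY (1 rows):
books.amt | books.name
30 | bob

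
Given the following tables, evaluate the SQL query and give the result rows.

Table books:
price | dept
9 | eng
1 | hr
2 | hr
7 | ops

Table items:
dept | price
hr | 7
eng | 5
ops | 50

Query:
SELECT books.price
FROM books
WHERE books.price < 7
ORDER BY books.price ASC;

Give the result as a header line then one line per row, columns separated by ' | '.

== RESULT ==
books.price
1
2

Derivation:
After WHERE (2 rows):
books.price | books.dept
1 | hr
2 | hr
After SELECT (2 rows):
books.price
1
2
After ORDER BY (2 rows):
books.price
1
2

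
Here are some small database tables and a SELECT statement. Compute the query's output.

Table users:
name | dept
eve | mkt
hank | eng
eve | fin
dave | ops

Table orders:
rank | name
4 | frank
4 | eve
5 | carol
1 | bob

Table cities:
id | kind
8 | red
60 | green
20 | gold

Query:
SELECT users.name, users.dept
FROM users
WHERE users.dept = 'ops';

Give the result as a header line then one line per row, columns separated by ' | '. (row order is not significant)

After WHERE (1 rows):
users.name | users.dept
dave | ops
After SELECT (1 rows):
users.name | users.dept
dave | ops

== RESULT ==
users.name | users.dept
dave | ops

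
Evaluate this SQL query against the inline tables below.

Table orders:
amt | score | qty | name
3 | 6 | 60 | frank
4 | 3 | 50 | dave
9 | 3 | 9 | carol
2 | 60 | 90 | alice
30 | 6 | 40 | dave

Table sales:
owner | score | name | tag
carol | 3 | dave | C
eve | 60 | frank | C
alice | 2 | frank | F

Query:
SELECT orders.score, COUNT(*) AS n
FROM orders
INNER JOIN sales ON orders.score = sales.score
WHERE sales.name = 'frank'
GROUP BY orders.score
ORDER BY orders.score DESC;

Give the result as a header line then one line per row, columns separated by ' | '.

== RESULT ==
orders.score | n
60 | 1

Derivation:
After JOIN sales (3 rows):
orders.amt | orders.score | orders.qty | orders.name | sales.owner | sales.score | sales.name | sales.tag
4 | 3 | 50 | dave | carol | 3 | dave | C
9 | 3 | 9 | carol | carol | 3 | dave | C
2 | 60 | 90 | alice | eve | 60 | frank | C
After WHERE (1 rows):
orders.amt | orders.score | orders.qty | orders.name | sales.owner | sales.score | sales.name | sales.tag
2 | 60 | 90 | alice | eve | 60 | frank | C
After GROUP BY (1 rows):
orders.score | n
60 | 1
After ORDER BY (1 rows):
orders.score | n
60 | 1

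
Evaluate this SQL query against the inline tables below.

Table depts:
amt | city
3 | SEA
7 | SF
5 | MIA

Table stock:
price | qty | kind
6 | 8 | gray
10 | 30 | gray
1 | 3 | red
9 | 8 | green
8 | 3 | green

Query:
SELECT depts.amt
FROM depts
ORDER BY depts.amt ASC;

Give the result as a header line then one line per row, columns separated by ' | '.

== RESULT ==
depts.amt
3
5
7

Derivation:
After SELECT (3 rows):
depts.amt
3
7
5
After ORDER BY (3 rows):
depts.amt
3
5
7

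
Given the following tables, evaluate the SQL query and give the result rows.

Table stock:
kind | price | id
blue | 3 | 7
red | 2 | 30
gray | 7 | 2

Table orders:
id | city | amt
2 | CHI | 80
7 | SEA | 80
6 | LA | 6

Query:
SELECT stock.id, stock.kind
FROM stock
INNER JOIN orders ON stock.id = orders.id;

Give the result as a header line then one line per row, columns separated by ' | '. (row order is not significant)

== RESULT ==
stock.id | stock.kind
7 | blue
2 | gray

Derivation:
After JOIN orders (2 rows):
stock.kind | stock.price | stock.id | orders.id | orders.city | orders.amt
blue | 3 | 7 | 7 | SEA | 80
gray | 7 | 2 | 2 | CHI | 80
After SELECT (2 rows):
stock.id | stock.kind
7 | blue
2 | gray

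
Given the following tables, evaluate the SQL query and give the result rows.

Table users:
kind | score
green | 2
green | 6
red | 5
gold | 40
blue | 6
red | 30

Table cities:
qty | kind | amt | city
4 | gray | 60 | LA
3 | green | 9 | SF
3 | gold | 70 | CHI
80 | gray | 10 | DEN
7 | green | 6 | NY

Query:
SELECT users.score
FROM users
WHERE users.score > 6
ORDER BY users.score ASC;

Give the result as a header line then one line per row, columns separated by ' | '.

After WHERE (2 rows):
users.kind | users.score
gold | 40
red | 30
After SELECT (2 rows):
users.score
40
30
After ORDER BY (2 rows):
users.score
30
40

== RESULT ==
users.score
30
40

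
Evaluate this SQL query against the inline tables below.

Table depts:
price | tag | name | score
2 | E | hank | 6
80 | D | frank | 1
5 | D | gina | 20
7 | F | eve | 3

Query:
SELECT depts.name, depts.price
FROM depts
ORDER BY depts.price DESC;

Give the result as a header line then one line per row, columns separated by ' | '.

== RESULT ==
depts.name | depts.price
frank | 80
eve | 7
gina | 5
hank | 2

Derivation:
After SELECT (4 rows):
depts.name | depts.price
hank | 2
frank | 80
gina | 5
eve | 7
After ORDER BY (4 rows):
depts.name | depts.price
frank | 80
eve | 7
gina | 5
hank | 2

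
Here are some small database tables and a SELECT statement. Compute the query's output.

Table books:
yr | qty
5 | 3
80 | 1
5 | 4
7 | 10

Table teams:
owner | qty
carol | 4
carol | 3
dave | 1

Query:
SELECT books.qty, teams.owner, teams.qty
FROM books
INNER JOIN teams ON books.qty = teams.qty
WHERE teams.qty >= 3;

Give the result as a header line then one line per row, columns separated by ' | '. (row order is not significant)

After JOIN teams (3 rows):
books.yr | books.qty | teams.owner | teams.qty
5 | 3 | carol | 3
80 | 1 | dave | 1
5 | 4 | carol | 4
After WHERE (2 rows):
books.yr | books.qty | teams.owner | teams.qty
5 | 3 | carol | 3
5 | 4 | carol | 4
After SELECT (2 rows):
books.qty | teams.owner | teams.qty
3 | carol | 3
4 | carol | 4

== RESULT ==
books.qty | teams.owner | teams.qty
3 | carol | 3
4 | carol | 4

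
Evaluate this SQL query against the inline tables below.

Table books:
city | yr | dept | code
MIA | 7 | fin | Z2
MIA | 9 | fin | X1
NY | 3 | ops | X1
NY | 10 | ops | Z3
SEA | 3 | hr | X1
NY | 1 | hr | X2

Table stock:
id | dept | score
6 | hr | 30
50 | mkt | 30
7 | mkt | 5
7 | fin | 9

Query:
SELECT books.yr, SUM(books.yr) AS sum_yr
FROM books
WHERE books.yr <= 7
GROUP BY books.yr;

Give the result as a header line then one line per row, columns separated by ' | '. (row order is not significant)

== RESULT ==
books.yr | sum_yr
7 | 7
3 | 6
1 | 1

Derivation:
After WHERE (4 rows):
books.city | books.yr | books.dept | books.code
MIA | 7 | fin | Z2
NY | 3 | ops | X1
SEA | 3 | hr | X1
NY | 1 | hr | X2
After GROUP BY (3 rows):
books.yr | sum_yr
7 | 7
3 | 6
1 | 1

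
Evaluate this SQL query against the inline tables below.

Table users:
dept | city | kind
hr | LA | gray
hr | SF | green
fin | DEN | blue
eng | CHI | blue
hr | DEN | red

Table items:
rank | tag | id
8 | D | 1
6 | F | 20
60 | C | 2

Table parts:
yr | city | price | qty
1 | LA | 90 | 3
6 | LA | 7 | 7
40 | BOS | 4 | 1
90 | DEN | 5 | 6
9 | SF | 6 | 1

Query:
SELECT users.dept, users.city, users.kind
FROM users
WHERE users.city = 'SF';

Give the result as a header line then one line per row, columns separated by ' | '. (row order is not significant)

After WHERE (1 rows):
users.dept | users.city | users.kind
hr | SF | green
After SELECT (1 rows):
users.dept | users.city | users.kind
hr | SF | green

== RESULT ==
users.dept | users.city | users.kind
hr | SF | green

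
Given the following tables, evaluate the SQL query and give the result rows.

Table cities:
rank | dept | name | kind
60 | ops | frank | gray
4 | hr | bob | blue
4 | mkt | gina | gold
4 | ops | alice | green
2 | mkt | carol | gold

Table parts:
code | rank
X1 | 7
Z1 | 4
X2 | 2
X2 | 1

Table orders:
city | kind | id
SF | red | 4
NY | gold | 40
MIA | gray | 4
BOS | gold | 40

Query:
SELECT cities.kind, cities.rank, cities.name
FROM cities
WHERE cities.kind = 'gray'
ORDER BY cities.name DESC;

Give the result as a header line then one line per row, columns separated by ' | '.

After WHERE (1 rows):
cities.rank | cities.dept | cities.name | cities.kind
60 | ops | frank | gray
After SELECT (1 rows):
cities.kind | cities.rank | cities.name
gray | 60 | frank
After ORDER BY (1 rows):
cities.kind | cities.rank | cities.name
gray | 60 | frank

== RESULT ==
cities.kind | cities.rank | cities.name
gray | 60 | frank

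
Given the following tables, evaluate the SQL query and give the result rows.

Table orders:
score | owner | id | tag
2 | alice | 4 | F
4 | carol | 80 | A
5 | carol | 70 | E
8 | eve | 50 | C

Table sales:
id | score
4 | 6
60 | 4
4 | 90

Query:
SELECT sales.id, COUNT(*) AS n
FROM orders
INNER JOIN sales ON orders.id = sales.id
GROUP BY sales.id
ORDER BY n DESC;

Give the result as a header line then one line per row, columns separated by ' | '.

After JOIN sales (2 rows):
orders.score | orders.owner | orders.id | orders.tag | sales.id | sales.score
2 | alice | 4 | F | 4 | 6
2 | alice | 4 | F | 4 | 90
After GROUP BY (1 rows):
sales.id | n
4 | 2
After ORDER BY (1 rows):
sales.id | n
4 | 2

== RESULT ==
sales.id | n
4 | 2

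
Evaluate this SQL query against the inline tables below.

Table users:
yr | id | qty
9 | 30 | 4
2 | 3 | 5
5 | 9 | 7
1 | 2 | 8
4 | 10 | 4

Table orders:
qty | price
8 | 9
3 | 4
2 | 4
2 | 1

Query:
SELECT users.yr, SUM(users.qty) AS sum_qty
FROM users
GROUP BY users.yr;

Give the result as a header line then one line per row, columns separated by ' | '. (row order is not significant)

== RESULT ==
users.yr | sum_qty
9 | 4
2 | 5
5 | 7
1 | 8
4 | 4

Derivation:
After GROUP BY (5 rows):
users.yr | sum_qty
9 | 4
2 | 5
5 | 7
1 | 8
4 | 4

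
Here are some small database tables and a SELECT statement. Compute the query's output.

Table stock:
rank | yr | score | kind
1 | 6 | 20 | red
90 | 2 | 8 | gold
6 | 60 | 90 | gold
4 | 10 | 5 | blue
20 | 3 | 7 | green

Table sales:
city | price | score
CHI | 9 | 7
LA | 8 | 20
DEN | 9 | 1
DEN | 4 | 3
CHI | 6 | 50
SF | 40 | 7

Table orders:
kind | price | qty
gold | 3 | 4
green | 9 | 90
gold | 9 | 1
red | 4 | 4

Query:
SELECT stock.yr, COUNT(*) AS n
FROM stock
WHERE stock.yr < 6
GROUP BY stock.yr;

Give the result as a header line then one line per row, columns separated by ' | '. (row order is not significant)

== RESULT ==
stock.yr | n
2 | 1
3 | 1

Derivation:
After WHERE (2 rows):
stock.rank | stock.yr | stock.score | stock.kind
90 | 2 | 8 | gold
20 | 3 | 7 | green
After GROUP BY (2 rows):
stock.yr | n
2 | 1
3 | 1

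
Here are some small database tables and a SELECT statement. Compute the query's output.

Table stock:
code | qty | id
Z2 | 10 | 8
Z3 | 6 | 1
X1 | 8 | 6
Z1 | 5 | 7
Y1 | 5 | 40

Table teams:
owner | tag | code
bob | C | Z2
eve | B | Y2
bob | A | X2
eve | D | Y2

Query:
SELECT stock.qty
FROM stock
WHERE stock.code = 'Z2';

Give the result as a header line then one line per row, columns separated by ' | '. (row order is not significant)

After WHERE (1 rows):
stock.code | stock.qty | stock.id
Z2 | 10 | 8
After SELECT (1 rows):
stock.qty
10

== RESULT ==
stock.qty
10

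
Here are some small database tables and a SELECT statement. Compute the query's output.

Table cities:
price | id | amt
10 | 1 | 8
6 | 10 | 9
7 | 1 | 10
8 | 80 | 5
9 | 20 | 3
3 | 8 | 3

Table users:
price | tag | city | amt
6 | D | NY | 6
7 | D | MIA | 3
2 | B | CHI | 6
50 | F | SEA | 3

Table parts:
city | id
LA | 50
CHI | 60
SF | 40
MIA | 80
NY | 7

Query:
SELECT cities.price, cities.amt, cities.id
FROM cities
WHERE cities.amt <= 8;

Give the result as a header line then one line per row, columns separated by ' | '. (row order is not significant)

After WHERE (4 rows):
cities.price | cities.id | cities.amt
10 | 1 | 8
8 | 80 | 5
9 | 20 | 3
3 | 8 | 3
After SELECT (4 rows):
cities.price | cities.amt | cities.id
10 | 8 | 1
8 | 5 | 80
9 | 3 | 20
3 | 3 | 8

== RESULT ==
cities.price | cities.amt | cities.id
10 | 8 | 1
8 | 5 | 80
9 | 3 | 20
3 | 3 | 8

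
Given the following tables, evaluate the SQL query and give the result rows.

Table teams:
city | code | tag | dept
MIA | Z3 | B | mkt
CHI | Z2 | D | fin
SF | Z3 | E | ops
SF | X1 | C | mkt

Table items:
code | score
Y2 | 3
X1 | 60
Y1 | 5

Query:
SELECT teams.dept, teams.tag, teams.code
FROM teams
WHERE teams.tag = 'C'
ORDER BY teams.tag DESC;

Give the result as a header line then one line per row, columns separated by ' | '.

After WHERE (1 rows):
teams.city | teams.code | teams.tag | teams.dept
SF | X1 | C | mkt
After SELECT (1 rows):
teams.dept | teams.tag | teams.code
mkt | C | X1
After ORDER BY (1 rows):
teams.dept | teams.tag | teams.code
mkt | C | X1

== RESULT ==
teams.dept | teams.tag | teams.code
mkt | C | X1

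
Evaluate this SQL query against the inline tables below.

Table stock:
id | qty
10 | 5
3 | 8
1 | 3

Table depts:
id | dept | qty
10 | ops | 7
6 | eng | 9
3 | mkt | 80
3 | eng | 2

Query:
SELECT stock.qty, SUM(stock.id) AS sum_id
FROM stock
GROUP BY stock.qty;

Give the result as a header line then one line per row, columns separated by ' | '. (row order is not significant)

After GROUP BY (3 rows):
stock.qty | sum_id
5 | 10
8 | 3
3 | 1

== RESULT ==
stock.qty | sum_id
5 | 10
8 | 3
3 | 1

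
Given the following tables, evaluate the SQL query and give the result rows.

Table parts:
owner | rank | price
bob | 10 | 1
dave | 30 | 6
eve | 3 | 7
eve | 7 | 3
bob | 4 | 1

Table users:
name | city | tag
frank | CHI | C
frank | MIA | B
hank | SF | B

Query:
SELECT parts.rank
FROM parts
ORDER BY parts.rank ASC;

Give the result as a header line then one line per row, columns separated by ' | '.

== RESULT ==
parts.rank
3
4
7
10
30

Derivation:
After SELECT (5 rows):
parts.rank
10
30
3
7
4
After ORDER BY (5 rows):
parts.rank
3
4
7
10
30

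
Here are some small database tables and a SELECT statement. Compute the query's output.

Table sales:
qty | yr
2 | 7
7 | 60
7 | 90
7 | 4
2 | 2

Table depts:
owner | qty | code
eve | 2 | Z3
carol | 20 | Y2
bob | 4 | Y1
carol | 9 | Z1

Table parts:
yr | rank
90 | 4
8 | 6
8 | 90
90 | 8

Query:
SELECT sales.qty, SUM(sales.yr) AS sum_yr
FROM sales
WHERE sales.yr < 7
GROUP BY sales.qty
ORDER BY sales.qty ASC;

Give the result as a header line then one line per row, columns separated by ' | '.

== RESULT ==
sales.qty | sum_yr
2 | 2
7 | 4

Derivation:
After WHERE (2 rows):
sales.qty | sales.yr
7 | 4
2 | 2
After GROUP BY (2 rows):
sales.qty | sum_yr
7 | 4
2 | 2
After ORDER BY (2 rows):
sales.qty | sum_yr
2 | 2
7 | 4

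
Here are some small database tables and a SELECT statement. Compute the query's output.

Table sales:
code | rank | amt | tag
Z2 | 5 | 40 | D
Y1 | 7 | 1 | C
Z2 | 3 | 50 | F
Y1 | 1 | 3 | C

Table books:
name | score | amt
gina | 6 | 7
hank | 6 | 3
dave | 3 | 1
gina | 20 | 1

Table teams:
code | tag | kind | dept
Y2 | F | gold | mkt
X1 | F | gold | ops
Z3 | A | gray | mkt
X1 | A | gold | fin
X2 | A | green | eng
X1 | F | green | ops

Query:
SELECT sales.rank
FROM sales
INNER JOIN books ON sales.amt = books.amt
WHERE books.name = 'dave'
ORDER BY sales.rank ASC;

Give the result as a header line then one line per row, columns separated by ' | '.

After JOIN books (3 rows):
sales.code | sales.rank | sales.amt | sales.tag | books.name | books.score | books.amt
Y1 | 7 | 1 | C | dave | 3 | 1
Y1 | 7 | 1 | C | gina | 20 | 1
Y1 | 1 | 3 | C | hank | 6 | 3
After WHERE (1 rows):
sales.code | sales.rank | sales.amt | sales.tag | books.name | books.score | books.amt
Y1 | 7 | 1 | C | dave | 3 | 1
After SELECT (1 rows):
sales.rank
7
After ORDER BY (1 rows):
sales.rank
7

== RESULT ==
sales.rank
7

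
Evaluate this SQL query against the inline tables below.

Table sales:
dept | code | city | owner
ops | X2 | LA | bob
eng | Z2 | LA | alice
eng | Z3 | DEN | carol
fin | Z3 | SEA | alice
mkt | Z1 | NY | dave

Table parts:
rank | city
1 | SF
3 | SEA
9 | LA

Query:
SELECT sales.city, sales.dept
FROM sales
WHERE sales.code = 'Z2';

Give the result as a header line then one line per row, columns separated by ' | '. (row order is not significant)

After WHERE (1 rows):
sales.dept | sales.code | sales.city | sales.owner
eng | Z2 | LA | alice
After SELECT (1 rows):
sales.city | sales.dept
LA | eng

== RESULT ==
sales.city | sales.dept
LA | eng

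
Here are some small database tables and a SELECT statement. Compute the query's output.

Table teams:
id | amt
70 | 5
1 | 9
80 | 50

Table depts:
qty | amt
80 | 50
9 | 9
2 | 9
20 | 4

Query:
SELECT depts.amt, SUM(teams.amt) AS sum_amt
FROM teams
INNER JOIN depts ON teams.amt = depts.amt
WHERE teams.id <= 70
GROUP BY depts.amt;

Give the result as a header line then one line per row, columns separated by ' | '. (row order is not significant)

== RESULT ==
depts.amt | sum_amt
9 | 18

Derivation:
After JOIN depts (3 rows):
teams.id | teams.amt | depts.qty | depts.amt
1 | 9 | 9 | 9
1 | 9 | 2 | 9
80 | 50 | 80 | 50
After WHERE (2 rows):
teams.id | teams.amt | depts.qty | depts.amt
1 | 9 | 9 | 9
1 | 9 | 2 | 9
After GROUP BY (1 rows):
depts.amt | sum_amt
9 | 18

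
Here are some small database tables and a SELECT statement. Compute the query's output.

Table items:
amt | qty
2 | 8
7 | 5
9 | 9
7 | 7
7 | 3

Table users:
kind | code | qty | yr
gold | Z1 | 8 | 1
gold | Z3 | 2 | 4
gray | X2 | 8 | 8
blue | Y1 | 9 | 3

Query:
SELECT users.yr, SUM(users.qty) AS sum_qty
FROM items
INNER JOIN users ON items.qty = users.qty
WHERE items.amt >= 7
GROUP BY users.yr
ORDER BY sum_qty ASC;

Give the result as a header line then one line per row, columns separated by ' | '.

After JOIN users (3 rows):
items.amt | items.qty | users.kind | users.code | users.qty | users.yr
2 | 8 | gold | Z1 | 8 | 1
2 | 8 | gray | X2 | 8 | 8
9 | 9 | blue | Y1 | 9 | 3
After WHERE (1 rows):
items.amt | items.qty | users.kind | users.code | users.qty | users.yr
9 | 9 | blue | Y1 | 9 | 3
After GROUP BY (1 rows):
users.yr | sum_qty
3 | 9
After ORDER BY (1 rows):
users.yr | sum_qty
3 | 9

== RESULT ==
users.yr | sum_qty
3 | 9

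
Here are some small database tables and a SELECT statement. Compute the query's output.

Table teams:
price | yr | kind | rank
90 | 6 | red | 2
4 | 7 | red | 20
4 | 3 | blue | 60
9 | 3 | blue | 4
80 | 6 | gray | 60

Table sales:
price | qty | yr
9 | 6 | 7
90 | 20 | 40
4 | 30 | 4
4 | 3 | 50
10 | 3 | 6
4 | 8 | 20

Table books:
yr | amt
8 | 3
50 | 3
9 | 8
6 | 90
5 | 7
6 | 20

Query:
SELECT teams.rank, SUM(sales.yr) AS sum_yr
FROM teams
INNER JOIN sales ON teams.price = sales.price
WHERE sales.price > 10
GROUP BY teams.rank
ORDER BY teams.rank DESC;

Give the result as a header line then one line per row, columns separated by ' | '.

After JOIN sales (8 rows):
teams.price | teams.yr | teams.kind | teams.rank | sales.price | sales.qty | sales.yr
90 | 6 | red | 2 | 90 | 20 | 40
4 | 7 | red | 20 | 4 | 30 | 4
4 | 7 | red | 20 | 4 | 3 | 50
4 | 7 | red | 20 | 4 | 8 | 20
4 | 3 | blue | 60 | 4 | 30 | 4
4 | 3 | blue | 60 | 4 | 3 | 50
4 | 3 | blue | 60 | 4 | 8 | 20
9 | 3 | blue | 4 | 9 | 6 | 7
After WHERE (1 rows):
teams.price | teams.yr | teams.kind | teams.rank | sales.price | sales.qty | sales.yr
90 | 6 | red | 2 | 90 | 20 | 40
After GROUP BY (1 rows):
teams.rank | sum_yr
2 | 40
After ORDER BY (1 rows):
teams.rank | sum_yr
2 | 40

== RESULT ==
teams.rank | sum_yr
2 | 40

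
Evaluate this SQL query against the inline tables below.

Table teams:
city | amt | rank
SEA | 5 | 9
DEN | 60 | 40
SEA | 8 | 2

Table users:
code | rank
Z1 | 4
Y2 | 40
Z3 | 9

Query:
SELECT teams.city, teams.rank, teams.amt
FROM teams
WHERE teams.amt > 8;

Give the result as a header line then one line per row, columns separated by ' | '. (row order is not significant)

== RESULT ==
teams.city | teams.rank | teams.amt
DEN | 40 | 60

Derivation:
After WHERE (1 rows):
teams.city | teams.amt | teams.rank
DEN | 60 | 40
After SELECT (1 rows):
teams.city | teams.rank | teams.amt
DEN | 40 | 60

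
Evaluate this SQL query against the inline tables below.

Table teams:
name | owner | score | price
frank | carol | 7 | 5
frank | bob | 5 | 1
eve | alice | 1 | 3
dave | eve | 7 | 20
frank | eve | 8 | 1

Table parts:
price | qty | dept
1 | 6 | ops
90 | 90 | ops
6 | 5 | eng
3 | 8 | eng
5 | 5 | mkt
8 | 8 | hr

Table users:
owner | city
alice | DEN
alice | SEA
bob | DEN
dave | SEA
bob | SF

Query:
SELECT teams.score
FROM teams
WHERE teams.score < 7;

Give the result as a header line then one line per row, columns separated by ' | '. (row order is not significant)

== RESULT ==
teams.score
5
1

Derivation:
After WHERE (2 rows):
teams.name | teams.owner | teams.score | teams.price
frank | bob | 5 | 1
eve | alice | 1 | 3
After SELECT (2 rows):
teams.score
5
1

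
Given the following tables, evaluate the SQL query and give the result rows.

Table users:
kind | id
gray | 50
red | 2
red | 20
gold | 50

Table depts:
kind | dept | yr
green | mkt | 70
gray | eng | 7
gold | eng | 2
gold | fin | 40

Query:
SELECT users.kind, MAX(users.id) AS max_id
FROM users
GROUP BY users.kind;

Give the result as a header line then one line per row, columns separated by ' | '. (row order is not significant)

== RESULT ==
users.kind | max_id
gray | 50
red | 20
gold | 50

Derivation:
After GROUP BY (3 rows):
users.kind | max_id
gray | 50
red | 20
gold | 50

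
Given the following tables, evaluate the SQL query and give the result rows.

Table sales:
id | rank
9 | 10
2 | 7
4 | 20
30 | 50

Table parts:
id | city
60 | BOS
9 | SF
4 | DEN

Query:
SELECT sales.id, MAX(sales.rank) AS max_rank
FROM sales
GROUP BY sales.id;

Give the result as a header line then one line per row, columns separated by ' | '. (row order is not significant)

After GROUP BY (4 rows):
sales.id | max_rank
9 | 10
2 | 7
4 | 20
30 | 50

== RESULT ==
sales.id | max_rank
9 | 10
2 | 7
4 | 20
30 | 50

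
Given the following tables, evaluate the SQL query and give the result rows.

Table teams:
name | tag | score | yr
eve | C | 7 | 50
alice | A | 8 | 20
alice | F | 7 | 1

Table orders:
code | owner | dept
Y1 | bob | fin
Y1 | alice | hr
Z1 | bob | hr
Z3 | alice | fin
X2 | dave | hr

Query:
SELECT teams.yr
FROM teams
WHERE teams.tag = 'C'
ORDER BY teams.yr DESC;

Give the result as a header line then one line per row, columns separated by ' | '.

== RESULT ==
teams.yr
50

Derivation:
After WHERE (1 rows):
teams.name | teams.tag | teams.score | teams.yr
eve | C | 7 | 50
After SELECT (1 rows):
teams.yr
50
After ORDER BY (1 rows):
teams.yr
50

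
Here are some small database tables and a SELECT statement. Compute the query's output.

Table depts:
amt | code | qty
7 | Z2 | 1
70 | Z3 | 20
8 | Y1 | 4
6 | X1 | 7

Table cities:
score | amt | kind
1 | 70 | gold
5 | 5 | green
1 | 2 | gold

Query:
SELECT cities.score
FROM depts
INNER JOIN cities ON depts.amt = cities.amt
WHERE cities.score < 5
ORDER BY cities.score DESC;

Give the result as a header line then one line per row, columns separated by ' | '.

After JOIN cities (1 rows):
depts.amt | depts.code | depts.qty | cities.score | cities.amt | cities.kind
70 | Z3 | 20 | 1 | 70 | gold
After WHERE (1 rows):
depts.amt | depts.code | depts.qty | cities.score | cities.amt | cities.kind
70 | Z3 | 20 | 1 | 70 | gold
After SELECT (1 rows):
cities.score
1
After ORDER BY (1 rows):
cities.score
1

== RESULT ==
cities.score
1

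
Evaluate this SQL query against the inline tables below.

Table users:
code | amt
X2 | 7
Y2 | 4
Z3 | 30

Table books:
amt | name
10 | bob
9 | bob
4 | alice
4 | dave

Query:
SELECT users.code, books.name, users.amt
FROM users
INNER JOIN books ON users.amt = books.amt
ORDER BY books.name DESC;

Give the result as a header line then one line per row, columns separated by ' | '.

== RESULT ==
users.code | books.name | users.amt
Y2 | dave | 4
Y2 | alice | 4

Derivation:
After JOIN books (2 rows):
users.code | users.amt | books.amt | books.name
Y2 | 4 | 4 | alice
Y2 | 4 | 4 | dave
After SELECT (2 rows):
users.code | books.name | users.amt
Y2 | alice | 4
Y2 | dave | 4
After ORDER BY (2 rows):
users.code | books.name | users.amt
Y2 | dave | 4
Y2 | alice | 4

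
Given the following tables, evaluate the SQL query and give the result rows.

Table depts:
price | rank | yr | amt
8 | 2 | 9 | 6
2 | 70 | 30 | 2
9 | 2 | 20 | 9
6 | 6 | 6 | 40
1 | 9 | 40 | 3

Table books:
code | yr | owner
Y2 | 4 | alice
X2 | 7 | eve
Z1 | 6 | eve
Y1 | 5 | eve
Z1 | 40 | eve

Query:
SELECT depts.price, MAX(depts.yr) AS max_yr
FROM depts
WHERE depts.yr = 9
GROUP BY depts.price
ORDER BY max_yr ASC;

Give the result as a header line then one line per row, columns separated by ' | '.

== RESULT ==
depts.price | max_yr
8 | 9

Derivation:
After WHERE (1 rows):
depts.price | depts.rank | depts.yr | depts.amt
8 | 2 | 9 | 6
After GROUP BY (1 rows):
depts.price | max_yr
8 | 9
After ORDER BY (1 rows):
depts.price | max_yr
8 | 9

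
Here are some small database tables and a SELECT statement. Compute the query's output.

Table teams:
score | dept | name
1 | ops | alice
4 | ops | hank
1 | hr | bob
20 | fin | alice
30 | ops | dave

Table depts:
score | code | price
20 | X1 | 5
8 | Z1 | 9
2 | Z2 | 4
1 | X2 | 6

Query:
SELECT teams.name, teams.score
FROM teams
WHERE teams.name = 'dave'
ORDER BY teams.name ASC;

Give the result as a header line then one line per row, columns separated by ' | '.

After WHERE (1 rows):
teams.score | teams.dept | teams.name
30 | ops | dave
After SELECT (1 rows):
teams.name | teams.score
dave | 30
After ORDER BY (1 rows):
teams.name | teams.score
dave | 30

== RESULT ==
teams.name | teams.score
dave | 30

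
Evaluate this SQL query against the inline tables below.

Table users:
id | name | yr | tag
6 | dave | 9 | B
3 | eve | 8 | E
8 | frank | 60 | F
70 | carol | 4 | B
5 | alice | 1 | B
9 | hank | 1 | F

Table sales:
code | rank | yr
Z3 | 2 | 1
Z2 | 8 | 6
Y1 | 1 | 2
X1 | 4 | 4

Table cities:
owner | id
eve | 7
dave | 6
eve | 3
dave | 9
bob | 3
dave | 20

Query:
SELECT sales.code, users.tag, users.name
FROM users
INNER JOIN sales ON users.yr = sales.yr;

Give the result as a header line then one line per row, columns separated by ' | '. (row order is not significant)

After JOIN sales (3 rows):
users.id | users.name | users.yr | users.tag | sales.code | sales.rank | sales.yr
70 | carol | 4 | B | X1 | 4 | 4
5 | alice | 1 | B | Z3 | 2 | 1
9 | hank | 1 | F | Z3 | 2 | 1
After SELECT (3 rows):
sales.code | users.tag | users.name
X1 | B | carol
Z3 | B | alice
Z3 | F | hank

== RESULT ==
sales.code | users.tag | users.name
X1 | B | carol
Z3 | B | alice
Z3 | F | hank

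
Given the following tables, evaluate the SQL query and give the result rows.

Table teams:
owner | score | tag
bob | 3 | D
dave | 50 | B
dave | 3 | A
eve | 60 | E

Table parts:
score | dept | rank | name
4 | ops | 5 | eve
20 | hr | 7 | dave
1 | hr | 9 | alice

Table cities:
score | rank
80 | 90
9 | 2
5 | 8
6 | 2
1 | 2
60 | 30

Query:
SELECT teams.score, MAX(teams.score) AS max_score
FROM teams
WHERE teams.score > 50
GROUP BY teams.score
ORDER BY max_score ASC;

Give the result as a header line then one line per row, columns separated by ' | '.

== RESULT ==
teams.score | max_score
60 | 60

Derivation:
After WHERE (1 rows):
teams.owner | teams.score | teams.tag
eve | 60 | E
After GROUP BY (1 rows):
teams.score | max_score
60 | 60
After ORDER BY (1 rows):
teams.score | max_score
60 | 60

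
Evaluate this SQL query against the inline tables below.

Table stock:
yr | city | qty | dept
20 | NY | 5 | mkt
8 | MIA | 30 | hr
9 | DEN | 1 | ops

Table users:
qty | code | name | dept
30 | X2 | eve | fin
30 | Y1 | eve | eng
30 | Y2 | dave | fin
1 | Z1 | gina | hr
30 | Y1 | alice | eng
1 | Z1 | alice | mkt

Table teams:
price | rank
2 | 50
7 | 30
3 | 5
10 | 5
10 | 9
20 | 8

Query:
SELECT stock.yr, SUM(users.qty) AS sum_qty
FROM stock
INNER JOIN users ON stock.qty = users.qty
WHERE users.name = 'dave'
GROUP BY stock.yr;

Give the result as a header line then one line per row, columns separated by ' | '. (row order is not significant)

After JOIN users (6 rows):
stock.yr | stock.city | stock.qty | stock.dept | users.qty | users.code | users.name | users.dept
8 | MIA | 30 | hr | 30 | X2 | eve | fin
8 | MIA | 30 | hr | 30 | Y1 | eve | eng
8 | MIA | 30 | hr | 30 | Y2 | dave | fin
8 | MIA | 30 | hr | 30 | Y1 | alice | eng
9 | DEN | 1 | ops | 1 | Z1 | gina | hr
9 | DEN | 1 | ops | 1 | Z1 | alice | mkt
After WHERE (1 rows):
stock.yr | stock.city | stock.qty | stock.dept | users.qty | users.code | users.name | users.dept
8 | MIA | 30 | hr | 30 | Y2 | dave | fin
After GROUP BY (1 rows):
stock.yr | sum_qty
8 | 30

== RESULT ==
stock.yr | sum_qty
8 | 30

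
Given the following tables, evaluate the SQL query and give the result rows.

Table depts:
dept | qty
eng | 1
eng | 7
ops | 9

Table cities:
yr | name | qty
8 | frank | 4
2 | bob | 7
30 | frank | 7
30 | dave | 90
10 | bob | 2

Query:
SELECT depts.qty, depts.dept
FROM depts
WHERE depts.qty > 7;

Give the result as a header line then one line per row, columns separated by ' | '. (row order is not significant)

== RESULT ==
depts.qty | depts.dept
9 | ops

Derivation:
After WHERE (1 rows):
depts.dept | depts.qty
ops | 9
After SELECT (1 rows):
depts.qty | depts.dept
9 | ops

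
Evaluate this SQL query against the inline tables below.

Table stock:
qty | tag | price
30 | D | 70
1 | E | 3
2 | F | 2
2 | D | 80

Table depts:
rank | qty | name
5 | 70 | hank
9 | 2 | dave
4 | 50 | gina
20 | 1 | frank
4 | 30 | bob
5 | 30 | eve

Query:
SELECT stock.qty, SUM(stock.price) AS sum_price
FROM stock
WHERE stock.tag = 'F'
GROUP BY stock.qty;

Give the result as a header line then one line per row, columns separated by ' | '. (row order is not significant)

== RESULT ==
stock.qty | sum_price
2 | 2

Derivation:
After WHERE (1 rows):
stock.qty | stock.tag | stock.price
2 | F | 2
After GROUP BY (1 rows):
stock.qty | sum_price
2 | 2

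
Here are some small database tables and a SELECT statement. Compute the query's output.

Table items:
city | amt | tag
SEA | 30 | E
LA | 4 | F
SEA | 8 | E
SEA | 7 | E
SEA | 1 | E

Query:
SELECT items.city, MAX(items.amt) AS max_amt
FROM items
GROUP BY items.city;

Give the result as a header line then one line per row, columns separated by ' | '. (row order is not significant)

== RESULT ==
items.city | max_amt
SEA | 30
LA | 4

Derivation:
After GROUP BY (2 rows):
items.city | max_amt
SEA | 30
LA | 4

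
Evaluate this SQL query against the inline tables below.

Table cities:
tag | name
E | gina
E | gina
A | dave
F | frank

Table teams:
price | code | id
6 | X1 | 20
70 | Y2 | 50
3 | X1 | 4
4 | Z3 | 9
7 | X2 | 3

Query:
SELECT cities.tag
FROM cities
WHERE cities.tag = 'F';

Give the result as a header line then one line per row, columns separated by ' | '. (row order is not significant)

== RESULT ==
cities.tag
F

Derivation:
After WHERE (1 rows):
cities.tag | cities.name
F | frank
After SELECT (1 rows):
cities.tag
F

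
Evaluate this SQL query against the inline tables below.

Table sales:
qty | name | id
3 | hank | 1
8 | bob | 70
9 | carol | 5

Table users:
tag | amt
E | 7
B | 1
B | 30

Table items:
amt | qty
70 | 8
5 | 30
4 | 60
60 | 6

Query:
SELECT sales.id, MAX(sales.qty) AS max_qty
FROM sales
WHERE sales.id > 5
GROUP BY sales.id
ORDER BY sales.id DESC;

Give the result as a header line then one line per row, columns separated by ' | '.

== RESULT ==
sales.id | max_qty
70 | 8

Derivation:
After WHERE (1 rows):
sales.qty | sales.name | sales.id
8 | bob | 70
After GROUP BY (1 rows):
sales.id | max_qty
70 | 8
After ORDER BY (1 rows):
sales.id | max_qty
70 | 8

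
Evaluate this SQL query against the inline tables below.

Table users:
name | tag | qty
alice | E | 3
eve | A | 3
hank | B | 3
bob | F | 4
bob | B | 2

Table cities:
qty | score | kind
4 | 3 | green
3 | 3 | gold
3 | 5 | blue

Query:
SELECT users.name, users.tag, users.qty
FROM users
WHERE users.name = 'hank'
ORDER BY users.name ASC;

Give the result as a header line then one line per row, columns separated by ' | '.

== RESULT ==
users.name | users.tag | users.qty
hank | B | 3

Derivation:
After WHERE (1 rows):
users.name | users.tag | users.qty
hank | B | 3
After SELECT (1 rows):
users.name | users.tag | users.qty
hank | B | 3
After ORDER BY (1 rows):
users.name | users.tag | users.qty
hank | B | 3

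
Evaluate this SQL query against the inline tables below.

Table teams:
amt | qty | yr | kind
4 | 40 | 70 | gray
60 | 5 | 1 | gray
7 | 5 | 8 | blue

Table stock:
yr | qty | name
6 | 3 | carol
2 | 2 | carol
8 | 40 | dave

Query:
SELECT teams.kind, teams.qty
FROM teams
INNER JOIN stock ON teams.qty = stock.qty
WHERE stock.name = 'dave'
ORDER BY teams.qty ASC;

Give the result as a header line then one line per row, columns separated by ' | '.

After JOIN stock (1 rows):
teams.amt | teams.qty | teams.yr | teams.kind | stock.yr | stock.qty | stock.name
4 | 40 | 70 | gray | 8 | 40 | dave
After WHERE (1 rows):
teams.amt | teams.qty | teams.yr | teams.kind | stock.yr | stock.qty | stock.name
4 | 40 | 70 | gray | 8 | 40 | dave
After SELECT (1 rows):
teams.kind | teams.qty
gray | 40
After ORDER BY (1 rows):
teams.kind | teams.qty
gray | 40

== RESULT ==
teams.kind | teams.qty
gray | 40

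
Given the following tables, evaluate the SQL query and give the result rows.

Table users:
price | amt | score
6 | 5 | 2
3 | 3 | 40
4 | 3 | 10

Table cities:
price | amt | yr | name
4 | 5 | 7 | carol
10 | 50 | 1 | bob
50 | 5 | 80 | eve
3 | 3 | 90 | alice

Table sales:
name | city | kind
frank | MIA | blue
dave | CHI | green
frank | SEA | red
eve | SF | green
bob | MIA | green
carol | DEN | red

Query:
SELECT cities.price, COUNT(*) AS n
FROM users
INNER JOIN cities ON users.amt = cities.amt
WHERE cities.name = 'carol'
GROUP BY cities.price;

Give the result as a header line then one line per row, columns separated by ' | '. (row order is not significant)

After JOIN cities (4 rows):
users.price | users.amt | users.score | cities.price | cities.amt | cities.yr | cities.name
6 | 5 | 2 | 4 | 5 | 7 | carol
6 | 5 | 2 | 50 | 5 | 80 | eve
3 | 3 | 40 | 3 | 3 | 90 | alice
4 | 3 | 10 | 3 | 3 | 90 | alice
After WHERE (1 rows):
users.price | users.amt | users.score | cities.price | cities.amt | cities.yr | cities.name
6 | 5 | 2 | 4 | 5 | 7 | carol
After GROUP BY (1 rows):
cities.price | n
4 | 1

== RESULT ==
cities.price | n
4 | 1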